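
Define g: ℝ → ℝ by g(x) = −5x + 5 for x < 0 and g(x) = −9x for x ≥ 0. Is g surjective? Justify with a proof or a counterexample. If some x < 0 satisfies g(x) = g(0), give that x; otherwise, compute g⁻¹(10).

Both pieces are strictly decreasing (slopes −5 and −9), so each is injective on its own interval.
The left piece maps (−∞, 0) onto (5, ∞); the right piece maps [0, ∞) onto (−∞, 0].
The union (5, ∞) ∪ (−∞, 0] omits the interval between 5 and 0; in particular 5 has no preimage. So g is not surjective.
Because the two images are disjoint, no x < 0 has g(x) = g(0), so we compute g⁻¹(10): 10 lies in (5, ∞), so solve −5x + 5 = 10: x = (10 − 5)/(−5) = −1.

-1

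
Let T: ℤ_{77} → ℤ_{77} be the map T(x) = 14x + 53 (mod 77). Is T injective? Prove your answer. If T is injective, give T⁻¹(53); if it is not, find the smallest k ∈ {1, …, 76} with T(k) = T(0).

We have gcd(14, 77) = 7 > 1. Taking s = 0 and t = 11: T(0) = 53 and T(11) = 14·11 + 53 = 207 ≡ 53 (mod 77).
So T(0) = T(11) while 0 ≠ 11, hence T is not injective.
Since T is not injective, we find the least positive k with T(k) = T(0): this means 14k ≡ 0 (mod 77), i.e. 77 ∣ 14k. Since gcd(14, 77) = 7, dividing through by 7 this holds exactly when 11 ∣ 2k, and as gcd(2, 11) = 1, exactly when 11 ∣ k.
The smallest positive such k is 11.

11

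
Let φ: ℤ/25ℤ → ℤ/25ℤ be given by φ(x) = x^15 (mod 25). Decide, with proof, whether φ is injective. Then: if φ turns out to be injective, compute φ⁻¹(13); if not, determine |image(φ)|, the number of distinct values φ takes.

5

φ(0) = 0^15 = 0.
φ(5): Repeated squaring mod 25: 5^1 ≡ 5, 5^2 ≡ 5² = 25 ≡ 0, 5^4 ≡ 0² = 0, 5^8 ≡ 0² = 0. Since 15 = 8 + 4 + 2 + 1, 5^15 ≡ 0·0·0·5: 0·0 = 0, then 0·0 = 0, then 0·5 = 0. So 5^15 ≡ 0 (mod 25).
So φ(0) = φ(5) = 0 while 0 ≠ 5, so φ is not injective.
Since φ is not injective, we determine |image(φ)|. Computing x^15 mod 25 for each x (by repeated squaring, reducing mod 25 at every step), the values φ(0), φ(1), …, φ(24) are: 0, 1, 18, 7, 24, 0, 1, 18, 7, 24, 0, 1, 18, 7, 24, 0, 1, 18, 7, 24, 0, 1, 18, 7, 24.
The distinct values are {0, 1, 7, 18, 24}; there are 5 of them.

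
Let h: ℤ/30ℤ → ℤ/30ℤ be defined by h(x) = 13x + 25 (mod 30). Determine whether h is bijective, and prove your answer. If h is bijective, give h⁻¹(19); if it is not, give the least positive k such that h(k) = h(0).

Suppose h(u) = h(v) in ℤ/30ℤ. Then 13u + 25 ≡ 13v + 25 (mod 30), therefore 13(u − v) ≡ 0 (mod 30).
Since gcd(13, 30) = 1, 13 is invertible modulo 30, hence u − v ≡ 0 (mod 30), i.e. u = v.
We now compute 13⁻¹ mod 30 explicitly. Euclid's algorithm: 30 = 2·13 + 4, 13 = 3·4 + 1; back-substituting gives 1 = 7·13 − 3·30, so 13⁻¹ ≡ 7 (mod 30).
Then y ↦ 7(y − 25) is a two-sided inverse to h, so every y ∈ ℤ/30ℤ has a preimage.
So h is bijective.
Since h is bijective, we find h⁻¹(19): we need 13x ≡ 19 − 25 ≡ 24 (mod 30). Using 13⁻¹ = 7: x ≡ 7·24 = 168 = 5·30 + 18, so x = 18.
Check: h(18) = 13·18 + 25 = 259 = 8·30 + 19 ≡ 19 (mod 30).

18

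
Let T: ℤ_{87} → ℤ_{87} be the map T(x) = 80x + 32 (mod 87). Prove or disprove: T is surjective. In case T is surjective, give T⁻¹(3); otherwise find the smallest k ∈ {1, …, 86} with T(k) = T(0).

Recall that surjectivity means every element of the codomain has a preimage under T.
Since gcd(80, 87) = 1, 80 is invertible modulo 87. Euclid's algorithm: 87 = 1·80 + 7, 80 = 11·7 + 3, 7 = 2·3 + 1; back-substituting gives 1 = 62·80 − 57·87, so 80⁻¹ ≡ 62 (mod 87).
Then y ↦ 62(y − 32) is a two-sided inverse to T, so every y ∈ ℤ_{87} has a preimage.
Hence T is surjective.
Since T is surjective, we compute T⁻¹(3): solve 80x + 32 ≡ 3 (mod 87), i.e. 80x ≡ 58 (mod 87).
Multiplying by 80⁻¹ = 62 gives x ≡ 62·58 = 3596 = 41·87 + 29 ≡ 29 (mod 87).
Check: T(29) = 80·29 + 32 = 2352 = 27·87 + 3 ≡ 3 (mod 87).

29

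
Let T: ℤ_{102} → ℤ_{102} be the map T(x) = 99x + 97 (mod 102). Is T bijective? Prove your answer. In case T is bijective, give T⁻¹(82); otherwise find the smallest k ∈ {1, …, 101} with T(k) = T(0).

34

We have gcd(99, 102) = 3 > 1. Taking a = 0 and b = 34: T(0) = 97 and T(34) = 99·34 + 97 = 3463 ≡ 97 (mod 102).
So T(0) = T(34) while 0 ≠ 34, hence T is not injective, hence not bijective.
Since T is not bijective, we find the least positive k with T(k) = T(0): this means 99k ≡ 0 (mod 102), i.e. 102 ∣ 99k. Since gcd(99, 102) = 3, dividing through by 3 this holds exactly when 34 ∣ 33k, and as gcd(33, 34) = 1, exactly when 34 ∣ k.
The smallest positive such k is 34.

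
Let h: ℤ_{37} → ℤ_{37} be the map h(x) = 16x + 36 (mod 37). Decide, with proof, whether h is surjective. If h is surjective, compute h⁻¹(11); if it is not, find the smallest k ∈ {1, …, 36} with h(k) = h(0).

10

Recall: surjectivity means every element of the codomain has a preimage under h.
Since gcd(16, 37) = 1, 16 is invertible modulo 37. Euclid's algorithm: 37 = 2·16 + 5, 16 = 3·5 + 1; back-substituting gives 1 = 7·16 − 3·37, so 16⁻¹ ≡ 7 (mod 37).
Then y ↦ 7(y − 36) is a two-sided inverse to h, so every y ∈ ℤ_{37} has a preimage.
Thus h is surjective.
Since h is surjective, we compute h⁻¹(11): solve 16x + 36 ≡ 11 (mod 37), i.e. 16x ≡ 12 (mod 37).
Multiplying by 16⁻¹ = 7 gives x ≡ 7·12 = 84 = 2·37 + 10 ≡ 10 (mod 37).
Check: h(10) = 16·10 + 36 = 196 = 5·37 + 11 ≡ 11 (mod 37).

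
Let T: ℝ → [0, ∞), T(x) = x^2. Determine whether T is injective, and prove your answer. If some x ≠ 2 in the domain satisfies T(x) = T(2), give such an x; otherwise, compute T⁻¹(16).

-2

T(2) = 4 = (−2)^2 = T(−2) (since 2 is even), with 2 ≠ −2. So T is not injective.
For the follow-up, such an x exists: taking x = −2 ∈ ℝ gives T(−2) = 4 = T(2) with −2 ≠ 2.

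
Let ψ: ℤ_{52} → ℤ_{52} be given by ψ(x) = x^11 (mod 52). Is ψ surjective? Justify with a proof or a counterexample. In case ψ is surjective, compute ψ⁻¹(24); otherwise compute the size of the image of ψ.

ψ(0) = 0^11 = 0.
ψ(26): Repeated squaring mod 52: 26^1 ≡ 26, 26^2 ≡ 26² = 676 ≡ 0, 26^4 ≡ 0² = 0, 26^8 ≡ 0² = 0. Since 11 = 8 + 2 + 1, 26^11 ≡ 0·0·26: 0·0 = 0, then 0·26 = 0. So 26^11 ≡ 0 (mod 52).
So ψ(0) = ψ(26) = 0 while 0 ≠ 26, so ψ is not injective.
A non-injective map from the 52-element set ℤ_{52} to itself takes at most 51 distinct values, so it cannot be surjective. Thus ψ is not surjective.
Since ψ is not surjective, we determine |image(ψ)|. Computing x^11 mod 52 for each x (by repeated squaring, reducing mod 52 at every step), the values ψ(0), ψ(1), …, ψ(51) are: 0, 1, 20, 35, 36, 21, 24, 15, 44, 29, 4, 19, 12, 13, 40, 7, 48, 49, 8, 11, 28, 5, 16, 43, 32, 25, 0, 27, 20, 9, 36, 47, 24, 41, 44, 3, 4, 45, 12, 39, 40, 33, 48, 23, 8, 37, 28, 31, 16, 17, 32, 51.
The distinct values are {0, 1, 3, 4, 5, 7, 8, 9, 11, 12, 13, 15, 16, 17, 19, 20, 21, 23, 24, 25, 27, 28, 29, 31, 32, 33, 35, 36, 37, 39, 40, 41, 43, 44, 45, 47, 48, 49, 51}; there are 39 of them.

39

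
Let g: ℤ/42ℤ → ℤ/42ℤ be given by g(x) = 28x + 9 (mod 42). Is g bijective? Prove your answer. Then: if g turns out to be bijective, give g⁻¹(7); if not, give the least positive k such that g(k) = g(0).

3

By definition, g is injective when g(a) = g(b) forces a = b.
We have gcd(28, 42) = 14 > 1. Taking a = 0 and b = 3: g(0) = 9 and g(3) = 28·3 + 9 = 93 ≡ 9 (mod 42).
So g(0) = g(3) while 0 ≠ 3, therefore g is not injective, hence not bijective.
Since g is not bijective, we find the least positive k with g(k) = g(0): this means 28k ≡ 0 (mod 42), i.e. 42 ∣ 28k. Since gcd(28, 42) = 14, dividing through by 14 this holds exactly when 3 ∣ 2k, and as gcd(2, 3) = 1, exactly when 3 ∣ k.
The smallest positive such k is 3.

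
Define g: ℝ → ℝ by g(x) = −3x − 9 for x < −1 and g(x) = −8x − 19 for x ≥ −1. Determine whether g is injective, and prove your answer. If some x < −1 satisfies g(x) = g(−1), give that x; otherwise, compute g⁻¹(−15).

Both pieces are strictly decreasing (slopes −3 and −8), so each is injective on its own interval.
The left piece maps (−∞, −1) onto (−6, ∞); the right piece maps [−1, ∞) onto (−∞, −11].
These images are disjoint, so no value is attained by both pieces. Hence g is injective.
Because the two images are disjoint, no x < −1 has g(x) = g(−1), so we compute g⁻¹(−15): −15 lies in (−∞, −11], so solve −8x − 19 = −15: x = (−15 + 19)/(−8) = −1/2.

-1/2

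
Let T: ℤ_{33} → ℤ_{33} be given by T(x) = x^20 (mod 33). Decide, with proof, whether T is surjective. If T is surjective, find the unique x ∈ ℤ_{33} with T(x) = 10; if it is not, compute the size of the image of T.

T(1) = 1^20 = 1.
T(2): Repeated squaring mod 33: 2^1 ≡ 2, 2^2 ≡ 2² = 4, 2^4 ≡ 4² = 16, 2^8 ≡ 16² = 256 ≡ 25, 2^16 ≡ 25² = 625 ≡ 31. Since 20 = 16 + 4, 2^20 ≡ 31·16: 31·16 = 496 ≡ 1. So 2^20 ≡ 1 (mod 33).
So T(1) = T(2) = 1 while 1 ≠ 2, thus T is not injective.
A non-injective map from the 33-element set ℤ_{33} to itself takes at most 32 distinct values, so it cannot be surjective. So T is not surjective.
Since T is not surjective, we determine |image(T)|. Computing x^20 mod 33 for each x (by repeated squaring, reducing mod 33 at every step), the values T(0), T(1), …, T(32) are: 0, 1, 1, 12, 1, 1, 12, 1, 1, 12, 1, 22, 12, 1, 1, 12, 1, 1, 12, 1, 1, 12, 22, 1, 12, 1, 1, 12, 1, 1, 12, 1, 1.
The distinct values are {0, 1, 12, 22}; there are 4 of them.

4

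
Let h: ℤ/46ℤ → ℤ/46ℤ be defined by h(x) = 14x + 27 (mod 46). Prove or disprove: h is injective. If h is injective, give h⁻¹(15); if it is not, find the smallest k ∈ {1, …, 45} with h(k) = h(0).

By definition, injectivity means: for all u, v in the domain, h(u) = h(v) implies u = v.
We have gcd(14, 46) = 2 > 1. Taking u = 0 and v = 23: h(0) = 27 and h(23) = 14·23 + 27 = 349 ≡ 27 (mod 46).
So h(0) = h(23) while 0 ≠ 23, hence h is not injective.
Since h is not injective, we find the least positive k with h(k) = h(0): this means 14k ≡ 0 (mod 46), i.e. 46 ∣ 14k. Since gcd(14, 46) = 2, dividing through by 2 this holds exactly when 23 ∣ 7k, and as gcd(7, 23) = 1, exactly when 23 ∣ k.
The smallest positive such k is 23.

23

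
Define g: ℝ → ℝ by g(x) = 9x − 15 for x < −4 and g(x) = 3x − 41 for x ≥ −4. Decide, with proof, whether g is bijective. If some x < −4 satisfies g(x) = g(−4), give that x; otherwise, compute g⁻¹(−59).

Both pieces are strictly increasing (slopes 9 and 3), so each is injective on its own interval.
The left piece maps (−∞, −4) onto (−∞, −51); the right piece maps [−4, ∞) onto [−53, ∞).
These images overlap. In particular g(−4) = −53 (right piece), and solving 9x − 15 = −53 on the left piece gives x = −38/9 < −4.
So g(−38/9) = g(−4) with −38/9 ≠ −4, and g is not injective, hence not bijective. This x = −38/9 is the requested value below −4.

-38/9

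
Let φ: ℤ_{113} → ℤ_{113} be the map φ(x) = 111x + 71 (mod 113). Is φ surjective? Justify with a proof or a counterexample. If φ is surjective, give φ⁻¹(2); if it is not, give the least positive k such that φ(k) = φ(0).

91

Since gcd(111, 113) = 1, 111 is invertible modulo 113. Euclid's algorithm: 113 = 1·111 + 2, 111 = 55·2 + 1; back-substituting gives 1 = 56·111 − 55·113, so 111⁻¹ ≡ 56 (mod 113).
For any y ∈ ℤ_{113}, x = 56(y − 71) mod 113 satisfies φ(x) = 111·56(y − 71) + 71 ≡ y (since 111·56 ≡ 1 mod 113). So every y has a preimage.
So φ is surjective.
Since φ is surjective, we compute φ⁻¹(2): solve 111x + 71 ≡ 2 (mod 113), i.e. 111x ≡ 44 (mod 113).
Multiplying by 111⁻¹ = 56 gives x ≡ 56·44 = 2464 = 21·113 + 91 ≡ 91 (mod 113).
Check: φ(91) = 111·91 + 71 = 10172 = 90·113 + 2 ≡ 2 (mod 113).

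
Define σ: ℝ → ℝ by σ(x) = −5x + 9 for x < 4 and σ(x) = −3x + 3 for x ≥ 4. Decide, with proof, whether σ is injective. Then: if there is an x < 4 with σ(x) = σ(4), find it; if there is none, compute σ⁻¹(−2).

18/5

Both pieces are strictly decreasing (slopes −5 and −3), so each is injective on its own interval.
The left piece maps (−∞, 4) onto (−11, ∞); the right piece maps [4, ∞) onto (−∞, −9].
These images overlap. In particular σ(4) = −9 (right piece), and solving −5x + 9 = −9 on the left piece gives x = 18/5 < 4.
So σ(18/5) = σ(4) with 18/5 ≠ 4, and σ is not injective. This x = 18/5 is the requested value below 4.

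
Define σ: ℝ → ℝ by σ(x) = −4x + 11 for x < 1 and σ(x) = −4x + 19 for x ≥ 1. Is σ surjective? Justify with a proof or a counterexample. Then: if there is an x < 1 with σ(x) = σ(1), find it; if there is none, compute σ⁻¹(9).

-1

Both pieces are strictly decreasing (slopes −4 and −4), so each is injective on its own interval.
The left piece maps (−∞, 1) onto (7, ∞); the right piece maps [1, ∞) onto (−∞, 15].
The union (7, ∞) ∪ (−∞, 15] covers ℝ, so σ is surjective.
For the follow-up: the images overlap, so an x < 1 with σ(x) = σ(1) exists. σ(1) = 15; solving −4x + 11 = 15 for x < 1 gives x = (15 − 11)/(−4) = −1.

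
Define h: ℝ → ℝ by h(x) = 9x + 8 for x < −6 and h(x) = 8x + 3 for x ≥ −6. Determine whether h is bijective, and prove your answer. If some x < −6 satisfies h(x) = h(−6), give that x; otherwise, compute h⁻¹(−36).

Both pieces are strictly increasing (slopes 9 and 8), so each is injective on its own interval.
The left piece maps (−∞, −6) onto (−∞, −46); the right piece maps [−6, ∞) onto [−45, ∞).
The images leave a gap (−46 has no preimage), so h is not surjective, hence not bijective.
Because the two images are disjoint, no x < −6 has h(x) = h(−6), so we compute h⁻¹(−36): −36 lies in [−45, ∞), so solve 8x + 3 = −36: x = (−36 − 3)/8 = −39/8.

-39/8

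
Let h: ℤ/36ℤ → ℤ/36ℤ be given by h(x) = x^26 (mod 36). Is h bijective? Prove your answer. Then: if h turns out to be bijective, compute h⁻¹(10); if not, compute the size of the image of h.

h(0) = 0^26 = 0.
h(6): Repeated squaring mod 36: 6^1 ≡ 6, 6^2 ≡ 6² = 36 ≡ 0, 6^4 ≡ 0² = 0, 6^8 ≡ 0² = 0, 6^16 ≡ 0² = 0. Since 26 = 16 + 8 + 2, 6^26 ≡ 0·0·0: 0·0 = 0, then 0·0 = 0. So 6^26 ≡ 0 (mod 36).
So h(0) = h(6) = 0 while 0 ≠ 6, therefore h is not injective, hence not bijective.
Since h is not bijective, we determine |image(h)|. Computing x^26 mod 36 for each x (by repeated squaring, reducing mod 36 at every step), the values h(0), h(1), …, h(35) are: 0, 1, 4, 9, 16, 25, 0, 13, 28, 9, 28, 13, 0, 25, 16, 9, 4, 1, 0, 1, 4, 9, 16, 25, 0, 13, 28, 9, 28, 13, 0, 25, 16, 9, 4, 1.
The distinct values are {0, 1, 4, 9, 13, 16, 25, 28}; there are 8 of them.

8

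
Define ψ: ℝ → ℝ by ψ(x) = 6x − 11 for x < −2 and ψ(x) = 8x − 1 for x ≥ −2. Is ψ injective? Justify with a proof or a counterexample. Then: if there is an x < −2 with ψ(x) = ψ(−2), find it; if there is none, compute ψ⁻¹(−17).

Both pieces are strictly increasing (slopes 6 and 8), so each is injective on its own interval.
The left piece maps (−∞, −2) onto (−∞, −23); the right piece maps [−2, ∞) onto [−17, ∞).
These images are disjoint, so no value is attained by both pieces. Therefore ψ is injective.
Because the two images are disjoint, no x < −2 has ψ(x) = ψ(−2), so we compute ψ⁻¹(−17): −17 lies in [−17, ∞), so solve 8x − 1 = −17: x = (−17 + 1)/8 = −2.

-2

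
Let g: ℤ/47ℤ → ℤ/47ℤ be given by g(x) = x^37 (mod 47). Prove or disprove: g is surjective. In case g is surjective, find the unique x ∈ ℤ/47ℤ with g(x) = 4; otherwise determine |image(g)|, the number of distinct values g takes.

37

Since 47 is prime, the nonzero elements of ℤ/47ℤ form a cyclic group of order 46.
As gcd(37, 46) = 1, raising to the 37th power is a bijection on this group: if a^37 ≡ b^37 then (ab^{−1})^37 = 1, and the only element of order dividing gcd(37, 46) = 1 is 1, so a = b.
With g(0) = 0 this makes g injective on all of ℤ/47ℤ, hence bijective (finite equal-size domain and codomain). In particular g is surjective.
Since g is surjective, we find the preimage of 4. The inverse of x ↦ x^37 on (ℤ/47ℤ)^× is x ↦ x^5, because 37·5 = 185 = 4·46 + 1 ≡ 1 (mod 46) and x^{46} = 1 for x ≠ 0 (Fermat). So g⁻¹(4) = 4^5 mod 47.
Repeated squaring mod 47: 4^1 ≡ 4, 4^2 ≡ 4² = 16, 4^4 ≡ 16² = 256 ≡ 21. Since 5 = 4 + 1, 4^5 ≡ 21·4: 21·4 = 84 ≡ 37. So 4^5 ≡ 37 (mod 47).
Hence g⁻¹(4) = 37.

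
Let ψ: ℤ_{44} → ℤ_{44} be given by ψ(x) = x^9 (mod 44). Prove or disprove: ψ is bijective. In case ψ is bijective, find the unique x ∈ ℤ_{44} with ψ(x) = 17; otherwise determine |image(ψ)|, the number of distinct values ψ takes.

33

ψ(0) = 0^9 = 0.
ψ(22): Repeated squaring mod 44: 22^1 ≡ 22, 22^2 ≡ 22² = 484 ≡ 0, 22^4 ≡ 0² = 0, 22^8 ≡ 0² = 0. Since 9 = 8 + 1, 22^9 ≡ 0·22: 0·22 = 0. So 22^9 ≡ 0 (mod 44).
So ψ(0) = ψ(22) = 0 while 0 ≠ 22, therefore ψ is not injective, hence not bijective.
Since ψ is not bijective, we determine |image(ψ)|. Computing x^9 mod 44 for each x (by repeated squaring, reducing mod 44 at every step), the values ψ(0), ψ(1), …, ψ(43) are: 0, 1, 28, 15, 36, 9, 24, 19, 40, 5, 32, 11, 12, 17, 4, 3, 20, 13, 8, 7, 16, 21, 0, 23, 28, 37, 36, 31, 24, 41, 40, 27, 32, 33, 12, 39, 4, 25, 20, 35, 8, 29, 16, 43.
The distinct values are {0, 1, 3, 4, 5, 7, 8, 9, 11, 12, 13, 15, 16, 17, 19, 20, 21, 23, 24, 25, 27, 28, 29, 31, 32, 33, 35, 36, 37, 39, 40, 41, 43}; there are 33 of them.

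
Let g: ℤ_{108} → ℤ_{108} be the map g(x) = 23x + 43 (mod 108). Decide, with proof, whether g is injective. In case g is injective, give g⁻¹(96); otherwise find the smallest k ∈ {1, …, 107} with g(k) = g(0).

7

Recall that injectivity means: for all a, b in the domain, g(a) = g(b) implies a = b.
If g(a) = g(b), then 23a ≡ 23b (mod 108). Because gcd(23, 108) = 1, we may cancel 23 to get a ≡ b (mod 108).
So g is injective.
We now compute 23⁻¹ mod 108 explicitly. Euclid's algorithm: 108 = 4·23 + 16, 23 = 1·16 + 7, 16 = 2·7 + 2, 7 = 3·2 + 1; back-substituting gives 1 = 47·23 − 10·108, so 23⁻¹ ≡ 47 (mod 108).
Since g is injective, we find g⁻¹(96): we need 23x ≡ 96 − 43 ≡ 53 (mod 108). Using 23⁻¹ = 47: x ≡ 47·53 = 2491 = 23·108 + 7, so x = 7.
Check: g(7) = 23·7 + 43 = 204 = 1·108 + 96 ≡ 96 (mod 108).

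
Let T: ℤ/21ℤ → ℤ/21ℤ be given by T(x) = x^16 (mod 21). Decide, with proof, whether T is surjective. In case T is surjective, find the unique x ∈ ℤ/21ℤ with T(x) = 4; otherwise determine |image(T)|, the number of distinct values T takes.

8

T(2): Repeated squaring mod 21: 2^1 ≡ 2, 2^2 ≡ 2² = 4, 2^4 ≡ 4² = 16, 2^8 ≡ 16² = 256 ≡ 4, 2^16 ≡ 4² = 16. So 2^16 ≡ 16 (mod 21).
T(5): Repeated squaring mod 21: 5^1 ≡ 5, 5^2 ≡ 5² = 25 ≡ 4, 5^4 ≡ 4² = 16, 5^8 ≡ 16² = 256 ≡ 4, 5^16 ≡ 4² = 16. So 5^16 ≡ 16 (mod 21).
So T(2) = T(5) = 16 while 2 ≠ 5, therefore T is not injective.
A non-injective map from the 21-element set ℤ/21ℤ to itself takes at most 20 distinct values, so it cannot be surjective. So T is not surjective.
Since T is not surjective, we determine |image(T)|. Computing x^16 mod 21 for each x (by repeated squaring, reducing mod 21 at every step), the values T(0), T(1), …, T(20) are: 0, 1, 16, 18, 4, 16, 15, 7, 1, 9, 4, 4, 9, 1, 7, 15, 16, 4, 18, 16, 1.
The distinct values are {0, 1, 4, 7, 9, 15, 16, 18}; there are 8 of them.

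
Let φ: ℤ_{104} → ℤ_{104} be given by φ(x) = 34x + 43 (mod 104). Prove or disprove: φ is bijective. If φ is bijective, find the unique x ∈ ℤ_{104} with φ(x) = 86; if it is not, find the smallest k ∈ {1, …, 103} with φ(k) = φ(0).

52

We have gcd(34, 104) = 2 > 1. Taking s = 0 and t = 52: φ(0) = 43 and φ(52) = 34·52 + 43 = 1811 ≡ 43 (mod 104).
So φ(0) = φ(52) while 0 ≠ 52, so φ is not injective, hence not bijective.
Since φ is not bijective, we find the least positive k with φ(k) = φ(0): this means 34k ≡ 0 (mod 104), i.e. 104 ∣ 34k. Since gcd(34, 104) = 2, dividing through by 2 this holds exactly when 52 ∣ 17k, and as gcd(17, 52) = 1, exactly when 52 ∣ k.
The smallest positive such k is 52.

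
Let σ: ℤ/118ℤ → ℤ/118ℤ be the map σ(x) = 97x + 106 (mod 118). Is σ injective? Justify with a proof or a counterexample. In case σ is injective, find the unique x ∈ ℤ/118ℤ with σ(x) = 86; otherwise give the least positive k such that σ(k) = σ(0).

By definition, σ is injective when σ(a) = σ(b) forces a = b.
Suppose σ(a) = σ(b) in ℤ/118ℤ. Then 97a + 106 ≡ 97b + 106 (mod 118), so 97(a − b) ≡ 0 (mod 118).
Since gcd(97, 118) = 1, 97 is invertible modulo 118, thus a − b ≡ 0 (mod 118), i.e. a = b.
So σ is injective.
We now compute 97⁻¹ mod 118 explicitly. Euclid's algorithm: 118 = 1·97 + 21, 97 = 4·21 + 13, 21 = 1·13 + 8, 13 = 1·8 + 5, 8 = 1·5 + 3, 5 = 1·3 + 2, 3 = 1·2 + 1; back-substituting gives 1 = 73·97 − 60·118, so 97⁻¹ ≡ 73 (mod 118).
Since σ is injective, we find σ⁻¹(86): we need 97x ≡ 86 − 106 ≡ 98 (mod 118). Using 97⁻¹ = 73: x ≡ 73·98 = 7154 = 60·118 + 74, so x = 74.
Check: σ(74) = 97·74 + 106 = 7284 = 61·118 + 86 ≡ 86 (mod 118).

74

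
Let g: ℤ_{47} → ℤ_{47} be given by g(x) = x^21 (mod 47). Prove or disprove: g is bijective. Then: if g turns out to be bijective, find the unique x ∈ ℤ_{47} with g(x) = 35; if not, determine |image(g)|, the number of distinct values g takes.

45

Since 47 is prime, the nonzero elements of ℤ_{47} form a cyclic group of order 46.
As gcd(21, 46) = 1, raising to the 21st power is a bijection on this group: if x_1^21 ≡ x_2^21 then (x_1x_2^{−1})^21 = 1, and the only element of order dividing gcd(21, 46) = 1 is 1, so x_1 = x_2.
With g(0) = 0 this makes g injective on all of ℤ_{47}, hence bijective (finite equal-size domain and codomain). In particular g is bijective.
Since g is bijective, we find the preimage of 35. The inverse of x ↦ x^21 on (ℤ_{47})^× is x ↦ x^11, because 21·11 = 231 = 5·46 + 1 ≡ 1 (mod 46) and x^{46} = 1 for x ≠ 0 (Fermat). So g⁻¹(35) = 35^11 mod 47.
Repeated squaring mod 47: 35^1 ≡ 35, 35^2 ≡ 35² = 1225 ≡ 3, 35^4 ≡ 3² = 9, 35^8 ≡ 9² = 81 ≡ 34. Since 11 = 8 + 2 + 1, 35^11 ≡ 34·3·35: 34·3 = 102 ≡ 8, then 8·35 = 280 ≡ 45. So 35^11 ≡ 45 (mod 47).
Hence g⁻¹(35) = 45.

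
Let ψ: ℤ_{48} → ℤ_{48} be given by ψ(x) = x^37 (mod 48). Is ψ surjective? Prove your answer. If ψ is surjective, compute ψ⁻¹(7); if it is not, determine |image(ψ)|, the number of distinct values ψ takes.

27

ψ(0) = 0^37 = 0.
ψ(6): Repeated squaring mod 48: 6^1 ≡ 6, 6^2 ≡ 6² = 36, 6^4 ≡ 36² = 1296 ≡ 0, 6^8 ≡ 0² = 0, 6^16 ≡ 0² = 0, 6^32 ≡ 0² = 0. Since 37 = 32 + 4 + 1, 6^37 ≡ 0·0·6: 0·0 = 0, then 0·6 = 0. So 6^37 ≡ 0 (mod 48).
So ψ(0) = ψ(6) = 0 while 0 ≠ 6, so ψ is not injective.
A non-injective map from the 48-element set ℤ_{48} to itself takes at most 47 distinct values, so it cannot be surjective. So ψ is not surjective.
Since ψ is not surjective, we determine |image(ψ)|. Computing x^37 mod 48 for each x (by repeated squaring, reducing mod 48 at every step), the values ψ(0), ψ(1), …, ψ(47) are: 0, 1, 32, 3, 16, 5, 0, 7, 32, 9, 16, 11, 0, 13, 32, 15, 16, 17, 0, 19, 32, 21, 16, 23, 0, 25, 32, 27, 16, 29, 0, 31, 32, 33, 16, 35, 0, 37, 32, 39, 16, 41, 0, 43, 32, 45, 16, 47.
The distinct values are {0, 1, 3, 5, 7, 9, 11, 13, 15, 16, 17, 19, 21, 23, 25, 27, 29, 31, 32, 33, 35, 37, 39, 41, 43, 45, 47}; there are 27 of them.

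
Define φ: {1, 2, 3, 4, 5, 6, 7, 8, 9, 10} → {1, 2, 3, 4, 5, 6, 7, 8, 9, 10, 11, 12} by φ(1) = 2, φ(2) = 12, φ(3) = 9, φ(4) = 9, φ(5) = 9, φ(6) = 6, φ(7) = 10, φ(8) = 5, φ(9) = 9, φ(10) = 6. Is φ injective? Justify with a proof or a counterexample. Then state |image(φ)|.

φ(3) = 9 = φ(4) with 3 ≠ 4, so φ is not injective.
The image of φ is {2, 5, 6, 9, 10, 12}, which has 6 elements.

6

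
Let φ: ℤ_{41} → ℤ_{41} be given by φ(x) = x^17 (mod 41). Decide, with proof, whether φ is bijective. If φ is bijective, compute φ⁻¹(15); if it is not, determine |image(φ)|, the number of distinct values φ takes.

35

Since 41 is prime, the nonzero elements of ℤ_{41} form a cyclic group of order 40.
As gcd(17, 40) = 1, raising to the 17th power is a bijection on this group: if s^17 ≡ t^17 then (st^{−1})^17 = 1, and the only element of order dividing gcd(17, 40) = 1 is 1, so s = t.
With φ(0) = 0 this makes φ injective on all of ℤ_{41}, hence bijective (finite equal-size domain and codomain). In particular φ is bijective.
Since φ is bijective, we find the preimage of 15. The inverse of x ↦ x^17 on (ℤ_{41})^× is x ↦ x^33, because 17·33 = 561 = 14·40 + 1 ≡ 1 (mod 40) and x^{40} = 1 for x ≠ 0 (Fermat). So φ⁻¹(15) = 15^33 mod 41.
Repeated squaring mod 41: 15^1 ≡ 15, 15^2 ≡ 15² = 225 ≡ 20, 15^4 ≡ 20² = 400 ≡ 31, 15^8 ≡ 31² = 961 ≡ 18, 15^16 ≡ 18² = 324 ≡ 37, 15^32 ≡ 37² = 1369 ≡ 16. Since 33 = 32 + 1, 15^33 ≡ 16·15: 16·15 = 240 ≡ 35. So 15^33 ≡ 35 (mod 41).
Hence φ⁻¹(15) = 35.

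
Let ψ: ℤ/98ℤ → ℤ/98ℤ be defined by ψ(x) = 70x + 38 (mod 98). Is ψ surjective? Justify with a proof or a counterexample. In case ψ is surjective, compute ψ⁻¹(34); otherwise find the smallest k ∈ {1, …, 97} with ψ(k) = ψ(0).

Since gcd(70, 98) = 14, we have 70x ≡ 0 (mod 14) for all x, so ψ(x) ≡ 10 (mod 14).
But 0 ≢ 10 (mod 14), so 0 ∈ ℤ/98ℤ has no preimage. Thus ψ is not surjective.
Since ψ is not surjective, we find the least positive k with ψ(k) = ψ(0): this means 70k ≡ 0 (mod 98), i.e. 98 ∣ 70k. Since gcd(70, 98) = 14, dividing through by 14 this holds exactly when 7 ∣ 5k, and as gcd(5, 7) = 1, exactly when 7 ∣ k.
The smallest positive such k is 7.

7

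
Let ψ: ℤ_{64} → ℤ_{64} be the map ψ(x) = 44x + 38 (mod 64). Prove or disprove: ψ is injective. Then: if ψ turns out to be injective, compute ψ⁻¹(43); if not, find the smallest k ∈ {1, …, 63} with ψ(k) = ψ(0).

16

We have gcd(44, 64) = 4 > 1. Taking a = 0 and b = 16: ψ(0) = 38 and ψ(16) = 44·16 + 38 = 742 ≡ 38 (mod 64).
So ψ(0) = ψ(16) while 0 ≠ 16, so ψ is not injective.
Since ψ is not injective, we find the least positive k with ψ(k) = ψ(0): this means 44k ≡ 0 (mod 64), i.e. 64 ∣ 44k. Since gcd(44, 64) = 4, dividing through by 4 this holds exactly when 16 ∣ 11k, and as gcd(11, 16) = 1, exactly when 16 ∣ k.
The smallest positive such k is 16.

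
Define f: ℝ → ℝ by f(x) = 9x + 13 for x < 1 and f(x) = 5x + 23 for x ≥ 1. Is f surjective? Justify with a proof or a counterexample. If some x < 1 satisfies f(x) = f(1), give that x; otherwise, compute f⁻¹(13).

Both pieces are strictly increasing (slopes 9 and 5), so each is injective on its own interval.
The left piece maps (−∞, 1) onto (−∞, 22); the right piece maps [1, ∞) onto [28, ∞).
The union (−∞, 22) ∪ [28, ∞) omits the interval between 22 and 28; in particular 22 has no preimage. So f is not surjective.
Because the two images are disjoint, no x < 1 has f(x) = f(1), so we compute f⁻¹(13): 13 lies in (−∞, 22), so solve 9x + 13 = 13: x = (13 − 13)/9 = 0.

0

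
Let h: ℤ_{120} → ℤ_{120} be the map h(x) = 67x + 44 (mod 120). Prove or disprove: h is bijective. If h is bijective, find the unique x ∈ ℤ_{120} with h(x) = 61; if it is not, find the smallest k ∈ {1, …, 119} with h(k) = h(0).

By definition, h is injective when h(x_1) = h(x_2) forces x_1 = x_2.
If h(x_1) = h(x_2), then 67x_1 ≡ 67x_2 (mod 120). Because gcd(67, 120) = 1, we may cancel 67 to get x_1 ≡ x_2 (mod 120).
We now compute 67⁻¹ mod 120 explicitly. Euclid's algorithm: 120 = 1·67 + 53, 67 = 1·53 + 14, 53 = 3·14 + 11, 14 = 1·11 + 3, 11 = 3·3 + 2, 3 = 1·2 + 1; back-substituting gives 1 = 43·67 − 24·120, so 67⁻¹ ≡ 43 (mod 120).
Then y ↦ 43(y − 44) is a two-sided inverse to h, so every y ∈ ℤ_{120} has a preimage.
Therefore h is bijective.
Since h is bijective, we find h⁻¹(61): we need 67x ≡ 61 − 44 ≡ 17 (mod 120). Using 67⁻¹ = 43: x ≡ 43·17 = 731 = 6·120 + 11, so x = 11.
Check: h(11) = 67·11 + 44 = 781 = 6·120 + 61 ≡ 61 (mod 120).

11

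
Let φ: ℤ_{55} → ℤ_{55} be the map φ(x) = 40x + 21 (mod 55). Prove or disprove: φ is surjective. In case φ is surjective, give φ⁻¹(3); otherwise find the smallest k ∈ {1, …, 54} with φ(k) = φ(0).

11

Since gcd(40, 55) = 5, we have 40x ≡ 0 (mod 5) for all x, so φ(x) ≡ 1 (mod 5).
But 0 ≢ 1 (mod 5), so 0 ∈ ℤ_{55} has no preimage. Therefore φ is not surjective.
Since φ is not surjective, we find the least positive k with φ(k) = φ(0): this means 40k ≡ 0 (mod 55), i.e. 55 ∣ 40k. Since gcd(40, 55) = 5, dividing through by 5 this holds exactly when 11 ∣ 8k, and as gcd(8, 11) = 1, exactly when 11 ∣ k.
The smallest positive such k is 11.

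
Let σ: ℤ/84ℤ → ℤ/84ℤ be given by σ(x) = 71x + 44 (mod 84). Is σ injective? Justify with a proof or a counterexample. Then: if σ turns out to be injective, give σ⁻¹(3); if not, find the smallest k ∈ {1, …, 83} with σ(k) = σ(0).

By definition, σ is injective when σ(s) = σ(t) forces s = t.
If σ(s) = σ(t), then 71s ≡ 71t (mod 84). Because gcd(71, 84) = 1, we may cancel 71 to get s ≡ t (mod 84).
Therefore σ is injective.
We now compute 71⁻¹ mod 84 explicitly. Euclid's algorithm: 84 = 1·71 + 13, 71 = 5·13 + 6, 13 = 2·6 + 1; back-substituting gives 1 = 71·71 − 60·84, so 71⁻¹ ≡ 71 (mod 84).
Since σ is injective, we compute σ⁻¹(3): solve 71x + 44 ≡ 3 (mod 84), i.e. 71x ≡ 43 (mod 84).
Multiplying by 71⁻¹ = 71 gives x ≡ 71·43 = 3053 = 36·84 + 29 ≡ 29 (mod 84).
Check: σ(29) = 71·29 + 44 = 2103 = 25·84 + 3 ≡ 3 (mod 84).

29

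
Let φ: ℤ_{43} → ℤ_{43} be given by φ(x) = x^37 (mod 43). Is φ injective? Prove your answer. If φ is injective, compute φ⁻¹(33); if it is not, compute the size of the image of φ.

19

Since 43 is prime, the nonzero elements of ℤ_{43} form a cyclic group of order 42.
As gcd(37, 42) = 1, raising to the 37th power is a bijection on this group: if x_1^37 ≡ x_2^37 then (x_1x_2^{−1})^37 = 1, and the only element of order dividing gcd(37, 42) = 1 is 1, so x_1 = x_2.
With φ(0) = 0 this makes φ injective on all of ℤ_{43}, hence bijective (finite equal-size domain and codomain). In particular φ is injective.
Since φ is injective, we find the preimage of 33. The inverse of x ↦ x^37 on (ℤ_{43})^× is x ↦ x^25, because 37·25 = 925 = 22·42 + 1 ≡ 1 (mod 42) and x^{42} = 1 for x ≠ 0 (Fermat). So φ⁻¹(33) = 33^25 mod 43.
Repeated squaring mod 43: 33^1 ≡ 33, 33^2 ≡ 33² = 1089 ≡ 14, 33^4 ≡ 14² = 196 ≡ 24, 33^8 ≡ 24² = 576 ≡ 17, 33^16 ≡ 17² = 289 ≡ 31. Since 25 = 16 + 8 + 1, 33^25 ≡ 31·17·33: 31·17 = 527 ≡ 11, then 11·33 = 363 ≡ 19. So 33^25 ≡ 19 (mod 43).
Hence φ⁻¹(33) = 19.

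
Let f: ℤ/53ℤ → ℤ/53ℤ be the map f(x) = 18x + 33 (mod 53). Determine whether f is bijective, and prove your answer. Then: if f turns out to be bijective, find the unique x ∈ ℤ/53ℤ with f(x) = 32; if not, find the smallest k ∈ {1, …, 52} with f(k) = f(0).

50

Recall that injectivity means: for all a, b in the domain, f(a) = f(b) implies a = b.
Suppose f(a) = f(b) in ℤ/53ℤ. Then 18a + 33 ≡ 18b + 33 (mod 53), thus 18(a − b) ≡ 0 (mod 53).
Since gcd(18, 53) = 1, 18 is invertible modulo 53, so a − b ≡ 0 (mod 53), i.e. a = b.
We now compute 18⁻¹ mod 53 explicitly. Euclid's algorithm: 53 = 2·18 + 17, 18 = 1·17 + 1; back-substituting gives 1 = 3·18 − 1·53, so 18⁻¹ ≡ 3 (mod 53).
Then y ↦ 3(y − 33) is a two-sided inverse to f, so every y ∈ ℤ/53ℤ has a preimage.
So f is bijective.
Since f is bijective, we find f⁻¹(32): we need 18x ≡ 32 − 33 ≡ 52 (mod 53). Using 18⁻¹ = 3: x ≡ 3·52 = 156 = 2·53 + 50, so x = 50.
Check: f(50) = 18·50 + 33 = 933 = 17·53 + 32 ≡ 32 (mod 53).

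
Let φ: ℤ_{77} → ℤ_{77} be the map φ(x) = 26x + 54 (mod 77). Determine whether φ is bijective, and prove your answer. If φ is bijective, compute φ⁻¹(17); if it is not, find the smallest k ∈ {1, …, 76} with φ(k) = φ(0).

43

Recall: φ is injective if φ(a) = φ(b) implies a = b.
Suppose φ(a) = φ(b) in ℤ_{77}. Then 26a + 54 ≡ 26b + 54 (mod 77), so 26(a − b) ≡ 0 (mod 77).
Since gcd(26, 77) = 1, 26 is invertible modulo 77, thus a − b ≡ 0 (mod 77), i.e. a = b.
We now compute 26⁻¹ mod 77 explicitly. Euclid's algorithm: 77 = 2·26 + 25, 26 = 1·25 + 1; back-substituting gives 1 = 3·26 − 1·77, so 26⁻¹ ≡ 3 (mod 77).
For any y ∈ ℤ_{77}, x = 3(y − 54) mod 77 satisfies φ(x) = 26·3(y − 54) + 54 ≡ y (since 26·3 ≡ 1 mod 77). So every y has a preimage.
So φ is bijective.
Since φ is bijective, we find φ⁻¹(17): we need 26x ≡ 17 − 54 ≡ 40 (mod 77). Using 26⁻¹ = 3: x ≡ 3·40 = 120 = 1·77 + 43, so x = 43.
Check: φ(43) = 26·43 + 54 = 1172 = 15·77 + 17 ≡ 17 (mod 77).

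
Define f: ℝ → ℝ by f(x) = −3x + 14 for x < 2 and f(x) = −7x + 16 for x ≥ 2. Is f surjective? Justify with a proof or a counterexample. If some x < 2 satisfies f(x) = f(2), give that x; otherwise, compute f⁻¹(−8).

24/7

Both pieces are strictly decreasing (slopes −3 and −7), so each is injective on its own interval.
The left piece maps (−∞, 2) onto (8, ∞); the right piece maps [2, ∞) onto (−∞, 2].
The union (8, ∞) ∪ (−∞, 2] omits the interval between 8 and 2; in particular 8 has no preimage. So f is not surjective.
Because the two images are disjoint, no x < 2 has f(x) = f(2), so we compute f⁻¹(−8): −8 lies in (−∞, 2], so solve −7x + 16 = −8: x = (−8 − 16)/(−7) = 24/7.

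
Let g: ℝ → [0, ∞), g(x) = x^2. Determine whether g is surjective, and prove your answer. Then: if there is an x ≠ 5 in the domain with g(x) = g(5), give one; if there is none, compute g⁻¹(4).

For any y ∈ [0, ∞), x = y^{1/2} ∈ ℝ satisfies x^2 = y, so g is surjective.
For the follow-up, such an x exists: taking x = −5 ∈ ℝ gives g(−5) = 25 = g(5) with −5 ≠ 5.

-5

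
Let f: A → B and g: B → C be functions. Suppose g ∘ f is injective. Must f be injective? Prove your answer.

injective

Suppose f(u) = f(v). Applying g: (g ∘ f)(u) = (g ∘ f)(v). Since g ∘ f is injective, u = v. Thus f is injective.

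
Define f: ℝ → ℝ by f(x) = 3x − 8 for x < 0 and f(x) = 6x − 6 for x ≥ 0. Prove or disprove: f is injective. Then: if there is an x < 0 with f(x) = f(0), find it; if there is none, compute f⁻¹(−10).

Both pieces are strictly increasing (slopes 3 and 6), so each is injective on its own interval.
The left piece maps (−∞, 0) onto (−∞, −8); the right piece maps [0, ∞) onto [−6, ∞).
These images are disjoint, so no value is attained by both pieces. Hence f is injective.
Because the two images are disjoint, no x < 0 has f(x) = f(0), so we compute f⁻¹(−10): −10 lies in (−∞, −8), so solve 3x − 8 = −10: x = (−10 + 8)/3 = −2/3.

-2/3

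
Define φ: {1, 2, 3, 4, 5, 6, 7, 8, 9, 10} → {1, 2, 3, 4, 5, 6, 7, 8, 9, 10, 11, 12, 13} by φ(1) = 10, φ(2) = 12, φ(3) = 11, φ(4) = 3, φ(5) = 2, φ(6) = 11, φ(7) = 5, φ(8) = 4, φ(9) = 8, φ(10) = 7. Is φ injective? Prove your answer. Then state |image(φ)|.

9

φ(3) = 11 = φ(6) with 3 ≠ 6, so φ is not injective.
The image of φ is {2, 3, 4, 5, 7, 8, 10, 11, 12}, which has 9 elements.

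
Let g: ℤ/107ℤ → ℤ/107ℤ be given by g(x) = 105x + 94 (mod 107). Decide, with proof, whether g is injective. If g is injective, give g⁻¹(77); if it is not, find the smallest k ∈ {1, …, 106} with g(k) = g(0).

62

Recall: injectivity means: for all u, v in the domain, g(u) = g(v) implies u = v.
If g(u) = g(v), then 105u ≡ 105v (mod 107). Because gcd(105, 107) = 1, we may cancel 105 to get u ≡ v (mod 107).
So g is injective.
We now compute 105⁻¹ mod 107 explicitly. Euclid's algorithm: 107 = 1·105 + 2, 105 = 52·2 + 1; back-substituting gives 1 = 53·105 − 52·107, so 105⁻¹ ≡ 53 (mod 107).
Since g is injective, we find g⁻¹(77): we need 105x ≡ 77 − 94 ≡ 90 (mod 107). Using 105⁻¹ = 53: x ≡ 53·90 = 4770 = 44·107 + 62, so x = 62.
Check: g(62) = 105·62 + 94 = 6604 = 61·107 + 77 ≡ 77 (mod 107).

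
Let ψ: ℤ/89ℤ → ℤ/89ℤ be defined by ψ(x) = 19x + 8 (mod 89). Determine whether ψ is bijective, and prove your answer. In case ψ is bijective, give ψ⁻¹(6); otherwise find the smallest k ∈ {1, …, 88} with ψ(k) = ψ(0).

28

If ψ(a) = ψ(b), then 19a ≡ 19b (mod 89). Because gcd(19, 89) = 1, we may cancel 19 to get a ≡ b (mod 89).
We now compute 19⁻¹ mod 89 explicitly. Euclid's algorithm: 89 = 4·19 + 13, 19 = 1·13 + 6, 13 = 2·6 + 1; back-substituting gives 1 = 75·19 − 16·89, so 19⁻¹ ≡ 75 (mod 89).
Then y ↦ 75(y − 8) is a two-sided inverse to ψ, so every y ∈ ℤ/89ℤ has a preimage.
So ψ is bijective.
Since ψ is bijective, we compute ψ⁻¹(6): solve 19x + 8 ≡ 6 (mod 89), i.e. 19x ≡ 87 (mod 89).
Multiplying by 19⁻¹ = 75 gives x ≡ 75·87 = 6525 = 73·89 + 28 ≡ 28 (mod 89).
Check: ψ(28) = 19·28 + 8 = 540 = 6·89 + 6 ≡ 6 (mod 89).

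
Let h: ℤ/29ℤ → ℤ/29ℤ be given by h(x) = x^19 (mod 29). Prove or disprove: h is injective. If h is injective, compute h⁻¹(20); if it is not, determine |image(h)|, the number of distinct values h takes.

Since 29 is prime, the nonzero elements of ℤ/29ℤ form a cyclic group of order 28.
As gcd(19, 28) = 1, raising to the 19th power is a bijection on this group: if u^19 ≡ v^19 then (uv^{−1})^19 = 1, and the only element of order dividing gcd(19, 28) = 1 is 1, so u = v.
With h(0) = 0 this makes h injective on all of ℤ/29ℤ, hence bijective (finite equal-size domain and codomain). In particular h is injective.
Since h is injective, we find the preimage of 20. The inverse of x ↦ x^19 on (ℤ/29ℤ)^× is x ↦ x^3, because 19·3 = 57 = 2·28 + 1 ≡ 1 (mod 28) and x^{28} = 1 for x ≠ 0 (Fermat). So h⁻¹(20) = 20^3 mod 29.
Repeated squaring mod 29: 20^1 ≡ 20, 20^2 ≡ 20² = 400 ≡ 23. Since 3 = 2 + 1, 20^3 ≡ 23·20: 23·20 = 460 ≡ 25. So 20^3 ≡ 25 (mod 29).
Hence h⁻¹(20) = 25.

25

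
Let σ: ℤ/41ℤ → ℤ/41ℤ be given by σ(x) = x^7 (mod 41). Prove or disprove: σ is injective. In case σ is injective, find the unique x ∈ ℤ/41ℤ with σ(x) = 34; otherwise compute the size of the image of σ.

Since 41 is prime, the nonzero elements of ℤ/41ℤ form a cyclic group of order 40.
As gcd(7, 40) = 1, raising to the 7th power is a bijection on this group: if x_1^7 ≡ x_2^7 then (x_1x_2^{−1})^7 = 1, and the only element of order dividing gcd(7, 40) = 1 is 1, so x_1 = x_2.
With σ(0) = 0 this makes σ injective on all of ℤ/41ℤ, hence bijective (finite equal-size domain and codomain). In particular σ is injective.
Since σ is injective, we find the preimage of 34. The inverse of x ↦ x^7 on (ℤ/41ℤ)^× is x ↦ x^23, because 7·23 = 161 = 4·40 + 1 ≡ 1 (mod 40) and x^{40} = 1 for x ≠ 0 (Fermat). So σ⁻¹(34) = 34^23 mod 41.
Repeated squaring mod 41: 34^1 ≡ 34, 34^2 ≡ 34² = 1156 ≡ 8, 34^4 ≡ 8² = 64 ≡ 23, 34^8 ≡ 23² = 529 ≡ 37, 34^16 ≡ 37² = 1369 ≡ 16. Since 23 = 16 + 4 + 2 + 1, 34^23 ≡ 16·23·8·34: 16·23 = 368 ≡ 40, then 40·8 = 320 ≡ 33, then 33·34 = 1122 ≡ 15. So 34^23 ≡ 15 (mod 41).
Hence σ⁻¹(34) = 15.

15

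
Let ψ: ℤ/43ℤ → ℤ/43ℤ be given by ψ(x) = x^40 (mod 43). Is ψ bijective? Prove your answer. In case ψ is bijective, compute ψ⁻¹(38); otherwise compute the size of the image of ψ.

ψ(21): Repeated squaring mod 43: 21^1 ≡ 21, 21^2 ≡ 21² = 441 ≡ 11, 21^4 ≡ 11² = 121 ≡ 35, 21^8 ≡ 35² = 1225 ≡ 21, 21^16 ≡ 21² = 441 ≡ 11, 21^32 ≡ 11² = 121 ≡ 35. Since 40 = 32 + 8, 21^40 ≡ 35·21: 35·21 = 735 ≡ 4. So 21^40 ≡ 4 (mod 43).
ψ(22): Repeated squaring mod 43: 22^1 ≡ 22, 22^2 ≡ 22² = 484 ≡ 11, 22^4 ≡ 11² = 121 ≡ 35, 22^8 ≡ 35² = 1225 ≡ 21, 22^16 ≡ 21² = 441 ≡ 11, 22^32 ≡ 11² = 121 ≡ 35. Since 40 = 32 + 8, 22^40 ≡ 35·21: 35·21 = 735 ≡ 4. So 22^40 ≡ 4 (mod 43).
So ψ(21) = ψ(22) = 4 while 21 ≠ 22, thus ψ is not injective, hence not bijective.
Since ψ is not bijective, we determine |image(ψ)|. Computing x^40 mod 43 for each x (by repeated squaring, reducing mod 43 at every step), the values ψ(0), ψ(1), …, ψ(42) are: 0, 1, 11, 24, 35, 31, 6, 36, 41, 17, 40, 16, 23, 14, 9, 13, 21, 25, 15, 38, 10, 4, 4, 10, 38, 15, 25, 21, 13, 9, 14, 23, 16, 40, 17, 41, 36, 6, 31, 35, 24, 11, 1.
The distinct values are {0, 1, 4, 6, 9, 10, 11, 13, 14, 15, 16, 17, 21, 23, 24, 25, 31, 35, 36, 38, 40, 41}; there are 22 of them.

22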